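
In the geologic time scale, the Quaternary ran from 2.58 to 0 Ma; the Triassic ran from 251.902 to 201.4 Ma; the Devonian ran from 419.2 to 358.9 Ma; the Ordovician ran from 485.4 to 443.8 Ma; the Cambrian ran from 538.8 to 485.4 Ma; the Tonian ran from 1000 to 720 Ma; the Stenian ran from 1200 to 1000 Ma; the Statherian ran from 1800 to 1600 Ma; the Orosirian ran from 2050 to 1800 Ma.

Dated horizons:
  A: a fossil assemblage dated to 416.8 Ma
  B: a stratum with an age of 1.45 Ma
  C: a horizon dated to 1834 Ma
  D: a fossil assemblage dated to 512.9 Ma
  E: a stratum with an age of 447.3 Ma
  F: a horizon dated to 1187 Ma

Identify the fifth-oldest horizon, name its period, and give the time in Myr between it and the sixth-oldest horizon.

Sorted oldest-first by Ma: C (1834), F (1187), D (512.9), E (447.3), A (416.8), B (1.45).
The fifth oldest is A at 416.8 Ma, which lies in 419.2–358.9 Ma: the Devonian.
The sixth oldest is B at 1.45 Ma; separation = |416.8 − 1.45| = 415.35 Myr.

A, in the Devonian; 415.35 million years to B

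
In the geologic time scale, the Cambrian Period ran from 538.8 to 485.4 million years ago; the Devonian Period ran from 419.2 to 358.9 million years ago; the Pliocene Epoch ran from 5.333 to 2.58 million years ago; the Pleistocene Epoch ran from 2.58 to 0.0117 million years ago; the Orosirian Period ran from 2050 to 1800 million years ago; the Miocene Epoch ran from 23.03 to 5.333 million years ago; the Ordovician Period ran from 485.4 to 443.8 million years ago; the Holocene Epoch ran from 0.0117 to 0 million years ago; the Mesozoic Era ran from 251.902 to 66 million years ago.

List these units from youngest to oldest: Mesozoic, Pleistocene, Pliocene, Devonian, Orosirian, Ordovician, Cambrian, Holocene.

Holocene, then Pleistocene, then Pliocene, then Mesozoic, then Devonian, then Ordovician, then Cambrian, then Orosirian

Sorting by start age (ascending Ma, since larger Ma = older): Holocene began 0.0117, Pleistocene began 2.58, Pliocene began 5.333, Mesozoic began 251.902, Devonian began 419.2, Ordovician began 485.4, Cambrian began 538.8, Orosirian began 2050.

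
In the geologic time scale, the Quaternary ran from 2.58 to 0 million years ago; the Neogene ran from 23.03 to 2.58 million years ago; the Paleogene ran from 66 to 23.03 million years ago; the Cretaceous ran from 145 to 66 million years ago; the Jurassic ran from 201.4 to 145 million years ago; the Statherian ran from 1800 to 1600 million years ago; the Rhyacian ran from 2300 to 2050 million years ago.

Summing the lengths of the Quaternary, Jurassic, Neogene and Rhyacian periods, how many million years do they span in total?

329.43 million years

Duration is start − end for each: (2.58 − 0) + (201.4 − 145) + (23.03 − 2.58) + (2300 − 2050).
That is 2.58 + 56.4 + 20.45 + 250, which totals 329.43 million years.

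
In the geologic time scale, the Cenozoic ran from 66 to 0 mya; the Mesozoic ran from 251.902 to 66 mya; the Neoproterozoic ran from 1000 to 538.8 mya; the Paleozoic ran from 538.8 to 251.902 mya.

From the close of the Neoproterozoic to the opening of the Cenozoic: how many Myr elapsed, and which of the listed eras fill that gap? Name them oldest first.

472.8 million years; Paleozoic, Mesozoic

The Neoproterozoic closes at 538.8 Ma and the Cenozoic opens at 66 Ma, so the interval is 538.8 − 66 = 472.8 Myr.
An era fits inside if it starts at or after 538.8 Ma and ends at or before 66 Ma; oldest first that gives Paleozoic, Mesozoic.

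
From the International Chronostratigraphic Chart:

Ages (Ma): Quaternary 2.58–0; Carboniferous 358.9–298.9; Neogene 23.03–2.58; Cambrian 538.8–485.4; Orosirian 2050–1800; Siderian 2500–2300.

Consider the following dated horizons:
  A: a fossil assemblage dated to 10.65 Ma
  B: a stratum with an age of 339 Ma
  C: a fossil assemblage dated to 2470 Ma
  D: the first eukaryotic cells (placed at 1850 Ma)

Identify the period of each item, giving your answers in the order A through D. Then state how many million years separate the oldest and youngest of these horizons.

A — Neogene; B — Carboniferous; C — Siderian; D — Orosirian; span 2459.35 million years

A: 10.65 Ma lies in 23.03–2.58 Ma, so Neogene.
B: 339 Ma lies in 358.9–298.9 Ma, so Carboniferous.
C: 2470 Ma lies in 2500–2300 Ma, so Siderian.
D: 1850 Ma lies in 2050–1800 Ma, so Orosirian.
Oldest = 2470 Ma, youngest = 10.65 Ma → span 2459.35 Myr.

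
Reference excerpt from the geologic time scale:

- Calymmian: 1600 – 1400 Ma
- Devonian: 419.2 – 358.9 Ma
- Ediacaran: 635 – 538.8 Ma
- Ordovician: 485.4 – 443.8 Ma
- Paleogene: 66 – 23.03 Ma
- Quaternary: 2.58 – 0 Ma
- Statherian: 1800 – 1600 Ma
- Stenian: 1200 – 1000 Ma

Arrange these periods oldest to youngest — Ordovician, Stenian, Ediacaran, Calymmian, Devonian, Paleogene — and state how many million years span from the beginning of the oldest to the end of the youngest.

Start ages (Ma): Calymmian 1600, Stenian 1200, Ediacaran 635, Ordovician 485.4, Devonian 419.2, Paleogene 66.
Ordered oldest to youngest: Calymmian, Stenian, Ediacaran, Ordovician, Devonian, Paleogene.
Span = 1600 − 23.03 = 1576.97 Myr.

Calymmian → Stenian → Ediacaran → Ordovician → Devonian → Paleogene; total span 1576.97 Myr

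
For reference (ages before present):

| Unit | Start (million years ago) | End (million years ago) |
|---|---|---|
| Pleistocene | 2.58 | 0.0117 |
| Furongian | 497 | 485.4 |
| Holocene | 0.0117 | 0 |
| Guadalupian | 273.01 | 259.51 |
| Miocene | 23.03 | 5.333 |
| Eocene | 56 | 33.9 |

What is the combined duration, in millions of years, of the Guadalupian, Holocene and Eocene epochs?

Each duration: Guadalupian = 13.5; Holocene = 0.0117; Eocene = 22.1.
Sum: 13.5 + 0.0117 + 22.1 = 35.6117 Myr.

35.6117 million years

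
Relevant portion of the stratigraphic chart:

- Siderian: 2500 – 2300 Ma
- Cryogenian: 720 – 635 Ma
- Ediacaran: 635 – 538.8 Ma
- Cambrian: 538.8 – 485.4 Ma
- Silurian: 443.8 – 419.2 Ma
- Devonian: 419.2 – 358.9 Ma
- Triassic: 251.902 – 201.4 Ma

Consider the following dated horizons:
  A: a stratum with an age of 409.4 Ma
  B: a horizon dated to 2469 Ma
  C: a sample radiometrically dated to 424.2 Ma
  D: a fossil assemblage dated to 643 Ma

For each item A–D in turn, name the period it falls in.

A — Devonian; B — Siderian; C — Silurian; D — Cryogenian

Match each age against the start–end ranges in the excerpt: A = 409.4 Ma → Devonian (419.2–358.9); B = 2469 Ma → Siderian (2500–2300); C = 424.2 Ma → Silurian (443.8–419.2); D = 643 Ma → Cryogenian (720–635).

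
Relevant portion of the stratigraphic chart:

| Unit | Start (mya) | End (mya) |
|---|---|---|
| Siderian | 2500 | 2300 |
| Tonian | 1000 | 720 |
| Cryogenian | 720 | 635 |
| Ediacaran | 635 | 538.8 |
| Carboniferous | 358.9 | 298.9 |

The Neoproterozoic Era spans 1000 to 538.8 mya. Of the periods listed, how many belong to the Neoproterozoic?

3

Periods inside 1000–538.8 Ma: Tonian, Cryogenian, Ediacaran — 3 in total.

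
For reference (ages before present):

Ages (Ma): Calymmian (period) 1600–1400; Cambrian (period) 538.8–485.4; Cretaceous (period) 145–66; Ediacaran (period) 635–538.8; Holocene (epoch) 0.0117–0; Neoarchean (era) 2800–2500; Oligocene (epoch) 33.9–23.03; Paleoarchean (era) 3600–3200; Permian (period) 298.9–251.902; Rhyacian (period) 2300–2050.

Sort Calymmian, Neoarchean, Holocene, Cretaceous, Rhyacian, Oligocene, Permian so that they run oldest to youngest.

Neoarchean, Rhyacian, Calymmian, Permian, Cretaceous, Oligocene, Holocene

The oldest of these is Neoarchean (starts 2800 Ma) and the youngest is Holocene (ends 0 Ma).
In between, by decreasing start age: Rhyacian (2300), Calymmian (1600), Permian (298.9), Cretaceous (145), Oligocene (33.9).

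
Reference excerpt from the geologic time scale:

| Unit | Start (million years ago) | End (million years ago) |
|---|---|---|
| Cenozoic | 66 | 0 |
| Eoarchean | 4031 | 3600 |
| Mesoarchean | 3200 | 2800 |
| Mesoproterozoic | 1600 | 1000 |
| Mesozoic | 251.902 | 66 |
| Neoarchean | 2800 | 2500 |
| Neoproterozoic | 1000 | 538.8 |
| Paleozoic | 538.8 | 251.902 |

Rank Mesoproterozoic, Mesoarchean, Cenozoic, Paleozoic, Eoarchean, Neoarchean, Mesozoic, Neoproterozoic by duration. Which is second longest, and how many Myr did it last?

Neoproterozoic, 461.2 million years

Start − end for each: Mesoproterozoic 1600 − 1000 = 600; Mesoarchean 3200 − 2800 = 400; Cenozoic 66 − 0 = 66; Paleozoic 538.8 − 251.902 = 286.898; Eoarchean 4031 − 3600 = 431; Neoarchean 2800 − 2500 = 300; Mesozoic 251.902 − 66 = 185.902; Neoproterozoic 1000 − 538.8 = 461.2.
Ranking these from longest: Mesoproterozoic > Neoproterozoic > Eoarchean > Mesoarchean > Neoarchean > Paleozoic > Mesozoic > Cenozoic.
Position 2 in that ranking is Neoproterozoic, which lasted 461.2 Myr.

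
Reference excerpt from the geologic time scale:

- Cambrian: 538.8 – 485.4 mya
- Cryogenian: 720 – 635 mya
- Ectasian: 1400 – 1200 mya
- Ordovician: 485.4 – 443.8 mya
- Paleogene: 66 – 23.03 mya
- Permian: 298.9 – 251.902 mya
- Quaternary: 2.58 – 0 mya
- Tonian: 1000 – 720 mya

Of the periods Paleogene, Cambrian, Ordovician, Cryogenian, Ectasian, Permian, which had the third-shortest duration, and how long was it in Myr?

Permian, 46.998 million years

Durations: Paleogene 42.97; Cambrian 53.4; Ordovician 41.6; Cryogenian 85; Ectasian 200; Permian 46.998 Myr.
Sorted shortest-first: Ordovician (41.6), Paleogene (42.97), Permian (46.998), Cambrian (53.4), Cryogenian (85), Ectasian (200).
The third shortest is Permian at 46.998 Myr.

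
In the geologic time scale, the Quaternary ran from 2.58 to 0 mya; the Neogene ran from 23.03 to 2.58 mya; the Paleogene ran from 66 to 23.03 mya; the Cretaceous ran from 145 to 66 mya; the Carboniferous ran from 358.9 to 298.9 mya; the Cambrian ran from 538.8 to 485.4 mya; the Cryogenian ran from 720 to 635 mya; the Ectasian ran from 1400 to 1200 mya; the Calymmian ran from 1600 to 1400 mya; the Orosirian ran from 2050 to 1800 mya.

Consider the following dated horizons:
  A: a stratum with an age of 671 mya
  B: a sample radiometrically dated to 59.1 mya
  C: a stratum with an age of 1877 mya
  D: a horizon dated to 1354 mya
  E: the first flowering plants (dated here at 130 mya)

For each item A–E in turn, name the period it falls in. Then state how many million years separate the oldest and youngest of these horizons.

A — Cryogenian; B — Paleogene; C — Orosirian; D — Ectasian; E — Cretaceous; span 1817.9 million years

A: 671 Ma lies in 720–635 Ma, so Cryogenian.
B: 59.1 Ma lies in 66–23.03 Ma, so Paleogene.
C: 1877 Ma lies in 2050–1800 Ma, so Orosirian.
D: 1354 Ma lies in 1400–1200 Ma, so Ectasian.
E: 130 Ma lies in 145–66 Ma, so Cretaceous.
Oldest = 1877 Ma, youngest = 59.1 Ma → span 1817.9 Myr.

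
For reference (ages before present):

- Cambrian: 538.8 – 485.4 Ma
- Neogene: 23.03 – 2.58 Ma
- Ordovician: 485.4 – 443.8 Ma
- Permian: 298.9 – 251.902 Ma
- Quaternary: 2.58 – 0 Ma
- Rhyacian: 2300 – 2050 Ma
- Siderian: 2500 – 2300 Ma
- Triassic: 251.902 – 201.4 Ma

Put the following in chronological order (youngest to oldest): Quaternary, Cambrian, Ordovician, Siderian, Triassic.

Sorting by start age (ascending Ma, since larger Ma = older): Quaternary began 2.58, Triassic began 251.902, Ordovician began 485.4, Cambrian began 538.8, Siderian began 2500.

Quaternary, Triassic, Ordovician, Cambrian, Siderian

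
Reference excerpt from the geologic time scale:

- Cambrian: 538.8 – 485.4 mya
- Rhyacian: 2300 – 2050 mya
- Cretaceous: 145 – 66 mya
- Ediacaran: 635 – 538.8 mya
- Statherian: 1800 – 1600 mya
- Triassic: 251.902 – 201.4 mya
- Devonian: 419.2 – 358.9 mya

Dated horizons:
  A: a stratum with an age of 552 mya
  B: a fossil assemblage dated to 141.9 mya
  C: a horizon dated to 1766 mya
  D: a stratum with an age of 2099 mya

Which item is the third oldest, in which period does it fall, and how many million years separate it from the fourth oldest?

A, in the Ediacaran; 410.1 million years to B

Sorted oldest-first by Ma: D (2099), C (1766), A (552), B (141.9).
The third oldest is A at 552 Ma, which lies in 635–538.8 Ma: the Ediacaran.
The fourth oldest is B at 141.9 Ma; separation = |552 − 141.9| = 410.1 Myr.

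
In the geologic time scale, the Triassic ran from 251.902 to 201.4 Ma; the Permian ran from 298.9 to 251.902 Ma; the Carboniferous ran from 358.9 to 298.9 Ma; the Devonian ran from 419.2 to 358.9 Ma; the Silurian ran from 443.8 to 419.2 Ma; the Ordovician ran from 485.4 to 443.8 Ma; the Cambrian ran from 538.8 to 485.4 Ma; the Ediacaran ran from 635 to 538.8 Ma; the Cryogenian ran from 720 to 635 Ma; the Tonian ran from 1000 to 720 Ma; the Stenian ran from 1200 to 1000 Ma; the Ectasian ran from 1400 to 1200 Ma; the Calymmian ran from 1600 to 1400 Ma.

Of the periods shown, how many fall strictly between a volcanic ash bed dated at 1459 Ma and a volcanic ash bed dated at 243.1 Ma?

11

1459 Ma sits inside the Calymmian (1600–1400) and 243.1 Ma inside the Triassic (251.902–201.4); neither of those is wholly between the two dates.
The listed periods lying completely between them are Ectasian, Stenian, Tonian, Cryogenian, Ediacaran, Cambrian, Ordovician, Silurian, Devonian, Carboniferous, Permian — 11 in all.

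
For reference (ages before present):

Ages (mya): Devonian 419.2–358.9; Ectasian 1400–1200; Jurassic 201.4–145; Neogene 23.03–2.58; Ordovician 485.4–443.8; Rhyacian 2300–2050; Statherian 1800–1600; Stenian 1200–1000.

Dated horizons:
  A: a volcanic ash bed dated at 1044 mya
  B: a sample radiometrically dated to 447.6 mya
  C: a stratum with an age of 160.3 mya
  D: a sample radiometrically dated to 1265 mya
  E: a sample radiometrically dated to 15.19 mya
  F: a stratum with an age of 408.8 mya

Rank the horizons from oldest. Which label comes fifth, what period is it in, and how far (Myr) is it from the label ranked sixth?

Sorted oldest-first by Ma: D (1265), A (1044), B (447.6), F (408.8), C (160.3), E (15.19).
The fifth oldest is C at 160.3 Ma, which lies in 201.4–145 Ma: the Jurassic.
The sixth oldest is E at 15.19 Ma; separation = |160.3 − 15.19| = 145.11 Myr.

C, in the Jurassic; 145.11 million years to E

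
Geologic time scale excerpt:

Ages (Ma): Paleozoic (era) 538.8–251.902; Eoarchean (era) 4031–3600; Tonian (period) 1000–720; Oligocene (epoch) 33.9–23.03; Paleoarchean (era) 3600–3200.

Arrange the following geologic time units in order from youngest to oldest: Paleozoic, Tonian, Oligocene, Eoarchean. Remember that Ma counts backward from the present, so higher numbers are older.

Sorting by start age (ascending Ma, since larger Ma = older): Oligocene began 33.9, Paleozoic began 538.8, Tonian began 1000, Eoarchean began 4031.

Oligocene, Paleozoic, Tonian, Eoarchean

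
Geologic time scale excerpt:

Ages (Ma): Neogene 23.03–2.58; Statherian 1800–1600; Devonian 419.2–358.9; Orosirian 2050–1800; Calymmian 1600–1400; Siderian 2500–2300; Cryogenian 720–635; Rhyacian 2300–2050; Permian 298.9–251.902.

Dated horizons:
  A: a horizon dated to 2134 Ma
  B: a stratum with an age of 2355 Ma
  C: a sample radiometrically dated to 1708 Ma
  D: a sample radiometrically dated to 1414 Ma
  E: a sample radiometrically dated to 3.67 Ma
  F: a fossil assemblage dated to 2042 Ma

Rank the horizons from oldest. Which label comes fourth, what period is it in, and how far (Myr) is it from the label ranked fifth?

C, in the Statherian; 294 million years to D

Larger Ma means older, so oldest first: B 2355 > A 2134 > F 2042 > C 1708 > D 1414 > E 3.67.
Counting 4 along gives C (1708 Ma); the excerpt puts that inside the Statherian, 1800–1600 Ma.
Next in line is D (1414 Ma), and 1708 − 1414 = 294 Myr.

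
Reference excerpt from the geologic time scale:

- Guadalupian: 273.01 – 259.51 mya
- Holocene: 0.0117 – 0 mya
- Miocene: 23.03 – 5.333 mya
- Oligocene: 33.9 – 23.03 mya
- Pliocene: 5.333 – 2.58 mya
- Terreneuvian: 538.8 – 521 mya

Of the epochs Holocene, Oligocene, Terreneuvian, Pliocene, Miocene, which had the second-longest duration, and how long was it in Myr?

Start − end for each: Holocene 0.0117 − 0 = 0.0117; Oligocene 33.9 − 23.03 = 10.87; Terreneuvian 538.8 − 521 = 17.8; Pliocene 5.333 − 2.58 = 2.753; Miocene 23.03 − 5.333 = 17.697.
Ranking these from longest: Terreneuvian > Miocene > Oligocene > Pliocene > Holocene.
Position 2 in that ranking is Miocene, which lasted 17.697 Myr.

Miocene, 17.697 million years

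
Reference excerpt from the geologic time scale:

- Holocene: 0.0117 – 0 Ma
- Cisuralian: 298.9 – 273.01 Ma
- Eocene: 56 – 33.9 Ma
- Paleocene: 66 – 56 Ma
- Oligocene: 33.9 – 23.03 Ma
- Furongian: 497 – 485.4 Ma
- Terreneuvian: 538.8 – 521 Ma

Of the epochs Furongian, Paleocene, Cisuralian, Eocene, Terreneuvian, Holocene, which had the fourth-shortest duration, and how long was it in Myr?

Terreneuvian, 17.8 million years

Start − end for each: Furongian 497 − 485.4 = 11.6; Paleocene 66 − 56 = 10; Cisuralian 298.9 − 273.01 = 25.89; Eocene 56 − 33.9 = 22.1; Terreneuvian 538.8 − 521 = 17.8; Holocene 0.0117 − 0 = 0.0117.
Ranking these from shortest: Holocene < Paleocene < Furongian < Terreneuvian < Eocene < Cisuralian.
Position 4 in that ranking is Terreneuvian, which lasted 17.8 Myr.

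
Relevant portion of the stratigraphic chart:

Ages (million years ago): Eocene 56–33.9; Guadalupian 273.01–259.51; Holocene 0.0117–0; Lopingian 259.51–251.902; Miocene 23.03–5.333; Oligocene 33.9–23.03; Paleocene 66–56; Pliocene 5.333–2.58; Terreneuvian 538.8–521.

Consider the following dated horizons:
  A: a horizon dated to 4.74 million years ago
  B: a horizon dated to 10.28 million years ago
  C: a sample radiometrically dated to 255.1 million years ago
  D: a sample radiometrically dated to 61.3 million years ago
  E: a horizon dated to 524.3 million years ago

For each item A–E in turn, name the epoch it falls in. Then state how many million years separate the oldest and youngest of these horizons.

A — Pliocene; B — Miocene; C — Lopingian; D — Paleocene; E — Terreneuvian; span 519.56 million years

Match each age against the start–end ranges in the excerpt: A = 4.74 Ma → Pliocene (5.333–2.58); B = 10.28 Ma → Miocene (23.03–5.333); C = 255.1 Ma → Lopingian (259.51–251.902); D = 61.3 Ma → Paleocene (66–56); E = 524.3 Ma → Terreneuvian (538.8–521).
The largest age is 524.3 Ma and the smallest is 4.74 Ma; their difference is 519.56 Myr.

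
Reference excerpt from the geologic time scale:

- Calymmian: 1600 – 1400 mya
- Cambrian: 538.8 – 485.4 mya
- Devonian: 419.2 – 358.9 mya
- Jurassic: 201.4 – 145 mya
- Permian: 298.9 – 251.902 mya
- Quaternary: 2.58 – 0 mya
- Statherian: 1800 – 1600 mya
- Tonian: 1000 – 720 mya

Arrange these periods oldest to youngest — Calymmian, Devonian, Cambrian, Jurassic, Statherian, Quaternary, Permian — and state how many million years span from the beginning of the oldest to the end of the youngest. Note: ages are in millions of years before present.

Start ages (Ma): Statherian 1800, Calymmian 1600, Cambrian 538.8, Devonian 419.2, Permian 298.9, Jurassic 201.4, Quaternary 2.58.
Ordered oldest to youngest: Statherian, Calymmian, Cambrian, Devonian, Permian, Jurassic, Quaternary.
Span = 1800 − 0 = 1800 Myr.

Statherian, Calymmian, Cambrian, Devonian, Permian, Jurassic, Quaternary; total span 1800 Myr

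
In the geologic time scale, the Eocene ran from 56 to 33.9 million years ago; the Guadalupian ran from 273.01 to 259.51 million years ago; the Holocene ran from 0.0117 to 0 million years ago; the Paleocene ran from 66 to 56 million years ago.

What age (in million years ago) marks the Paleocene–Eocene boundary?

The Paleocene ends and the Eocene begins at 56 million years ago.

56 million years ago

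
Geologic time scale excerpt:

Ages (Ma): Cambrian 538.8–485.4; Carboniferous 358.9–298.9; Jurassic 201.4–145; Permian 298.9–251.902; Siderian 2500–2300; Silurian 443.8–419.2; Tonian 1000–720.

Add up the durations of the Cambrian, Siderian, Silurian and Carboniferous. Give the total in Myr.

Duration is start − end for each: (538.8 − 485.4) + (2500 − 2300) + (443.8 − 419.2) + (358.9 − 298.9).
That is 53.4 + 200 + 24.6 + 60, which totals 338 million years.

338 million years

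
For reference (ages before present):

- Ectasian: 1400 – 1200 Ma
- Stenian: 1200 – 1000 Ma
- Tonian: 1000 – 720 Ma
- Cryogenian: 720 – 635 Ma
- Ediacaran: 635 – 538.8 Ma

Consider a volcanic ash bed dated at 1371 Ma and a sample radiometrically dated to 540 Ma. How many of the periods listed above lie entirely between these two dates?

3

1371 Ma sits inside the Ectasian (1400–1200) and 540 Ma inside the Ediacaran (635–538.8); neither of those is wholly between the two dates.
The listed periods lying completely between them are Stenian, Tonian, Cryogenian — 3 in all.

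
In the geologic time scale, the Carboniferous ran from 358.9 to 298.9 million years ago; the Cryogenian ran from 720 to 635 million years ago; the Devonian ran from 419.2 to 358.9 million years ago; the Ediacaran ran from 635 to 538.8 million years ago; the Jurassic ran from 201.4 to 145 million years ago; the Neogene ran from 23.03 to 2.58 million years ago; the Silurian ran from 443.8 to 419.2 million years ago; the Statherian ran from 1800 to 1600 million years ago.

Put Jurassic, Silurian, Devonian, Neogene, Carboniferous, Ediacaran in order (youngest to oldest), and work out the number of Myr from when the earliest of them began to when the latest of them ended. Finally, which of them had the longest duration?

From the excerpt: Jurassic 201.4–145; Silurian 443.8–419.2; Devonian 419.2–358.9; Neogene 23.03–2.58; Carboniferous 358.9–298.9; Ediacaran 635–538.8 (Ma).
Larger Ma is earlier, so the oldest is Ediacaran and the youngest is Neogene; youngest to oldest: Neogene, Jurassic, Carboniferous, Devonian, Silurian, Ediacaran.
Oldest start 635 minus youngest end 2.58 gives 632.42 Myr overall.
Individual lengths (start − end): Carboniferous 60; Silurian 24.6; Jurassic 56.4; Devonian 60.3; Neogene 20.45; Ediacaran 96.2. The largest is Ediacaran at 96.2 Myr.

Neogene, Jurassic, Carboniferous, Devonian, Silurian, Ediacaran; total span 632.42 Myr; longest is Ediacaran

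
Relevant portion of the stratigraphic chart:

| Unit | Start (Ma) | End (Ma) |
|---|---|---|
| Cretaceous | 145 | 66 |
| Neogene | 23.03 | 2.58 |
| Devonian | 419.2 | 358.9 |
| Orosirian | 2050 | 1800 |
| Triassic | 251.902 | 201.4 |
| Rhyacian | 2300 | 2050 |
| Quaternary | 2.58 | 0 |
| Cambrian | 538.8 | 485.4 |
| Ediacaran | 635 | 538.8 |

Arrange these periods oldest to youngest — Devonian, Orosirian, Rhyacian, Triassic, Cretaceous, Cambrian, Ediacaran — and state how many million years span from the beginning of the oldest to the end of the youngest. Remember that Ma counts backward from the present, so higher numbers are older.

Start ages (Ma): Rhyacian 2300, Orosirian 2050, Ediacaran 635, Cambrian 538.8, Devonian 419.2, Triassic 251.902, Cretaceous 145.
Ordered oldest to youngest: Rhyacian, Orosirian, Ediacaran, Cambrian, Devonian, Triassic, Cretaceous.
Span = 2300 − 66 = 2234 Myr.

Rhyacian, Orosirian, Ediacaran, Cambrian, Devonian, Triassic, Cretaceous; total span 2234 Myr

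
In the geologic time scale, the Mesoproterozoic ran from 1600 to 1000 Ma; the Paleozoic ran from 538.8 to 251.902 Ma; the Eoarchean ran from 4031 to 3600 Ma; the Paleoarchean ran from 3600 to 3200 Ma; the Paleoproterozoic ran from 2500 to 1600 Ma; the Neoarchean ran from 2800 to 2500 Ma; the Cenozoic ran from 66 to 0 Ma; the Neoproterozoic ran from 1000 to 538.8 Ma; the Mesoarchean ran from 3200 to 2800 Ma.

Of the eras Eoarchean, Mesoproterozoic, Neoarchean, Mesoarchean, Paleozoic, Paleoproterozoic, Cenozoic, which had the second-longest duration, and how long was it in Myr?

Mesoproterozoic, 600 million years

Start − end for each: Eoarchean 4031 − 3600 = 431; Mesoproterozoic 1600 − 1000 = 600; Neoarchean 2800 − 2500 = 300; Mesoarchean 3200 − 2800 = 400; Paleozoic 538.8 − 251.902 = 286.898; Paleoproterozoic 2500 − 1600 = 900; Cenozoic 66 − 0 = 66.
Ranking these from longest: Paleoproterozoic > Mesoproterozoic > Eoarchean > Mesoarchean > Neoarchean > Paleozoic > Cenozoic.
Position 2 in that ranking is Mesoproterozoic, which lasted 600 Myr.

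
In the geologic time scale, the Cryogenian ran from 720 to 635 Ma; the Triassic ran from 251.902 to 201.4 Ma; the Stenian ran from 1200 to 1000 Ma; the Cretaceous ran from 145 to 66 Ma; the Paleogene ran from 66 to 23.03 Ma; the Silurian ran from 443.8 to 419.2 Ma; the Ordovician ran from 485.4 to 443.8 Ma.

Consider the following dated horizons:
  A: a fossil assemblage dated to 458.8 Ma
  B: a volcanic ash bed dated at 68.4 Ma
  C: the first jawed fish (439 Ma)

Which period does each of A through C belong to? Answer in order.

A — Ordovician; B — Cretaceous; C — Silurian

Match each age against the start–end ranges in the excerpt: A = 458.8 Ma → Ordovician (485.4–443.8); B = 68.4 Ma → Cretaceous (145–66); C = 439 Ma → Silurian (443.8–419.2).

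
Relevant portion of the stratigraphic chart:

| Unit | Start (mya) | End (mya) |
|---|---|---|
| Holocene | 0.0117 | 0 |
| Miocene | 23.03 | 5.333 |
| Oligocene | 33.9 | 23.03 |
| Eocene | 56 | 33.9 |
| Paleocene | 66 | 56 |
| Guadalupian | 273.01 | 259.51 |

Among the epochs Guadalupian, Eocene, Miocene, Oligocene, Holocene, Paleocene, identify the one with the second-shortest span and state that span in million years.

Paleocene, 10 million years

Durations: Guadalupian 13.5; Eocene 22.1; Miocene 17.697; Oligocene 10.87; Holocene 0.0117; Paleocene 10 Myr.
Sorted shortest-first: Holocene (0.0117), Paleocene (10), Oligocene (10.87), Guadalupian (13.5), Miocene (17.697), Eocene (22.1).
The second shortest is Paleocene at 10 Myr.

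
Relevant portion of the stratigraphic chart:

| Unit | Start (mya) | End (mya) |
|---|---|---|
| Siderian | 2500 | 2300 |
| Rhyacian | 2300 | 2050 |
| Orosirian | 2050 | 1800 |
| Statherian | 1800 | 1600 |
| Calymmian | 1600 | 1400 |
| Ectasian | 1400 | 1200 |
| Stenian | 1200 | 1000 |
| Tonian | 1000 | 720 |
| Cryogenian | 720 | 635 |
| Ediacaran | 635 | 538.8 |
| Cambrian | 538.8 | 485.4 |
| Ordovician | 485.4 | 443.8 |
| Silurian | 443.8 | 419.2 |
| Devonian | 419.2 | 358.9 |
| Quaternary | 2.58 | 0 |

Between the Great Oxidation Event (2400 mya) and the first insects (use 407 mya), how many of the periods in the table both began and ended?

12

The older date is 2400 Ma and the younger is 407 Ma.
Periods with start < 2400 and end > 407 Ma: Rhyacian (2300–2050), Orosirian (2050–1800), Statherian (1800–1600), Calymmian (1600–1400), Ectasian (1400–1200), Stenian (1200–1000), Tonian (1000–720), Cryogenian (720–635), Ediacaran (635–538.8), Cambrian (538.8–485.4), Ordovician (485.4–443.8), Silurian (443.8–419.2).
That is 12 complete periods.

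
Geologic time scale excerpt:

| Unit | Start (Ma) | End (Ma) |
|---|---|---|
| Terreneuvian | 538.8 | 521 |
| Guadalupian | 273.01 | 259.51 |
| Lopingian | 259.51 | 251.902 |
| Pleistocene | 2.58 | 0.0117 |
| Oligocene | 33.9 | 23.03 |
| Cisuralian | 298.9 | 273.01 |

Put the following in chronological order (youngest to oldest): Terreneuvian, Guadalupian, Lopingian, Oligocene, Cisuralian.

Oligocene, Lopingian, Guadalupian, Cisuralian, Terreneuvian

The oldest of these is Terreneuvian (starts 538.8 Ma) and the youngest is Oligocene (ends 23.03 Ma).
In between, by decreasing start age: Cisuralian (298.9), Guadalupian (273.01), Lopingian (259.51).
Listing youngest first means reversing that sequence.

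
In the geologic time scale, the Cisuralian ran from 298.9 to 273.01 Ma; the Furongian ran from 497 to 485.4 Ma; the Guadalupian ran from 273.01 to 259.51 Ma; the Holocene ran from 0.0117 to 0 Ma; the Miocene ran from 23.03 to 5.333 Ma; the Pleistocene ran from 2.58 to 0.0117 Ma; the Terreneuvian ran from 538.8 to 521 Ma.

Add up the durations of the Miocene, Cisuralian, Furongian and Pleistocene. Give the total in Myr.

Duration is start − end for each: (23.03 − 5.333) + (298.9 − 273.01) + (497 − 485.4) + (2.58 − 0.0117).
That is 17.697 + 25.89 + 11.6 + 2.5683, which totals 57.7553 million years.

57.7553 million years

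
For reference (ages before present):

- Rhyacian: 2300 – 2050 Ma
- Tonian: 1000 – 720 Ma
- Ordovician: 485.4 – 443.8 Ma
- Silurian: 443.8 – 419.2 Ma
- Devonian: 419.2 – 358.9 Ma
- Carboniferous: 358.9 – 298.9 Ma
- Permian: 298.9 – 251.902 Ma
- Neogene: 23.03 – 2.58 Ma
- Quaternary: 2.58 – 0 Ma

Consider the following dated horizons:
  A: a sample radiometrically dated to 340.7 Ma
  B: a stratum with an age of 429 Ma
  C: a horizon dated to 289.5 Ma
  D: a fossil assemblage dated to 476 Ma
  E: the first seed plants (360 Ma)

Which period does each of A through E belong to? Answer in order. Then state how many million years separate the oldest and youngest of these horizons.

Match each age against the start–end ranges in the excerpt: A = 340.7 Ma → Carboniferous (358.9–298.9); B = 429 Ma → Silurian (443.8–419.2); C = 289.5 Ma → Permian (298.9–251.902); D = 476 Ma → Ordovician (485.4–443.8); E = 360 Ma → Devonian (419.2–358.9).
The largest age is 476 Ma and the smallest is 289.5 Ma; their difference is 186.5 Myr.

A — Carboniferous; B — Silurian; C — Permian; D — Ordovician; E — Devonian; span 186.5 million years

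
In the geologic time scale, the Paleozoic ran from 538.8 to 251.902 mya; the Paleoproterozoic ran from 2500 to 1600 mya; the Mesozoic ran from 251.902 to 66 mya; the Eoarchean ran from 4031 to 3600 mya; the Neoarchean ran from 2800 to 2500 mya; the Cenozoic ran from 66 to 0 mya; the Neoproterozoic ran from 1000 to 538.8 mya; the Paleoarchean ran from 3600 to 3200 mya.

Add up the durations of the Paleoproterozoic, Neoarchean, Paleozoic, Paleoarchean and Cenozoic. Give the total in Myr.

1952.898 million years

Each duration: Paleoproterozoic = 900; Neoarchean = 300; Paleozoic = 286.898; Paleoarchean = 400; Cenozoic = 66.
Sum: 900 + 300 + 286.898 + 400 + 66 = 1952.898 Myr.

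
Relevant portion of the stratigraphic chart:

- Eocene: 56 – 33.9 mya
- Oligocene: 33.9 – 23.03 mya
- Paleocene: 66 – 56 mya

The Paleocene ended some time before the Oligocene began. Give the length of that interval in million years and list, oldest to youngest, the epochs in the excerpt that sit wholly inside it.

The Paleocene closes at 56 Ma and the Oligocene opens at 33.9 Ma, so the interval is 56 − 33.9 = 22.1 Myr.
An epoch fits inside if it starts at or after 56 Ma and ends at or before 33.9 Ma; oldest first that gives Eocene.

22.1 million years; Eocene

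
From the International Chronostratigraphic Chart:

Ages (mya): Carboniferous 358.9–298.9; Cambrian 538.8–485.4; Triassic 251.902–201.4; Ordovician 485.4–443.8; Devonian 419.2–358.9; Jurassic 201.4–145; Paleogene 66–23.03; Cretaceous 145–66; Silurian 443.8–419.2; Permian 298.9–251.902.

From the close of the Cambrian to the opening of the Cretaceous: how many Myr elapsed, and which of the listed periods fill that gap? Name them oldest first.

End of Cambrian = 485.4 Ma; start of Cretaceous = 145 Ma.
Gap = 485.4 − 145 = 340.4 Myr.
Periods wholly inside 485.4–145 Ma: Ordovician (485.4–443.8), Silurian (443.8–419.2), Devonian (419.2–358.9), Carboniferous (358.9–298.9), Permian (298.9–251.902), Triassic (251.902–201.4), Jurassic (201.4–145).

340.4 million years; Ordovician, Silurian, Devonian, Carboniferous, Permian, Triassic, Jurassic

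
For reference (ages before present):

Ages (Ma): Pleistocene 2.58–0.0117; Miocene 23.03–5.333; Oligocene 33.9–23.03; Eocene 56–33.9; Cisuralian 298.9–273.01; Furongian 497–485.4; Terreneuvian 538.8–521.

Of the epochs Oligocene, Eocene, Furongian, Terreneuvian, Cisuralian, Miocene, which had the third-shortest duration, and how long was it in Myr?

Miocene, 17.697 million years

Start − end for each: Oligocene 33.9 − 23.03 = 10.87; Eocene 56 − 33.9 = 22.1; Furongian 497 − 485.4 = 11.6; Terreneuvian 538.8 − 521 = 17.8; Cisuralian 298.9 − 273.01 = 25.89; Miocene 23.03 − 5.333 = 17.697.
Ranking these from shortest: Oligocene < Furongian < Miocene < Terreneuvian < Eocene < Cisuralian.
Position 3 in that ranking is Miocene, which lasted 17.697 Myr.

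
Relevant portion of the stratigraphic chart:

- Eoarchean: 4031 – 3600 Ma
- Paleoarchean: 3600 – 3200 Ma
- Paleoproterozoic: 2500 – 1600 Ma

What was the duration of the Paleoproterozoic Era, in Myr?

2500 − 1600 = 900 million years.

900 million years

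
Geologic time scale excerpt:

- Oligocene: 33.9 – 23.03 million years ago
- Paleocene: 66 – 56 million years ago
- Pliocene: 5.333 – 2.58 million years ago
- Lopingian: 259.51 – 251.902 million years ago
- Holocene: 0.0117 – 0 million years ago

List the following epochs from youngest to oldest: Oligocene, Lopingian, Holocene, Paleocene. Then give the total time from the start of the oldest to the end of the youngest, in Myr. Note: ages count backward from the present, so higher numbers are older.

Holocene → Oligocene → Paleocene → Lopingian; total span 259.51 Myr

Start ages (Ma): Lopingian 259.51, Paleocene 66, Oligocene 33.9, Holocene 0.0117.
Ordered youngest to oldest: Holocene, Oligocene, Paleocene, Lopingian.
Span = 259.51 − 0 = 259.51 Myr.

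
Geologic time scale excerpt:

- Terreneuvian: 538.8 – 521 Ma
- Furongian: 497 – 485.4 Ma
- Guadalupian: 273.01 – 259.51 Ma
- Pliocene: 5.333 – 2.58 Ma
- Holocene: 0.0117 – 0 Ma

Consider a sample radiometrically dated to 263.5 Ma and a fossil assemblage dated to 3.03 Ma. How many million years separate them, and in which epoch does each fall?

260.47 million years apart; the first in the Guadalupian, the second in the Pliocene

Elapsed time: 263.5 − 3.03 = 260.47 Myr.
263.5 Ma lies within 273.01–259.51 Ma: Guadalupian.
3.03 Ma lies within 5.333–2.58 Ma: Pliocene.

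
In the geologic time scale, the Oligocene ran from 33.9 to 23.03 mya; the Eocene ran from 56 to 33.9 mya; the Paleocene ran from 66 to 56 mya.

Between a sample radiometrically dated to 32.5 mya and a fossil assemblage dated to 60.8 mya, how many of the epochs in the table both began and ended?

The older date is 60.8 Ma and the younger is 32.5 Ma.
Epochs with start < 60.8 and end > 32.5 Ma: Eocene (56–33.9).
That is 1 complete epoch.

1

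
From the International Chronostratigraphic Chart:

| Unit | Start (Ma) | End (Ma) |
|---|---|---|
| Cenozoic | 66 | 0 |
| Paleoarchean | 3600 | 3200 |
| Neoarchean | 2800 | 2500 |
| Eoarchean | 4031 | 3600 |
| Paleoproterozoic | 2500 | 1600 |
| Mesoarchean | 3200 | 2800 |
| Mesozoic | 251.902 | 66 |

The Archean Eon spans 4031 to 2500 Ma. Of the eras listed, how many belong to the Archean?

Eras inside 4031–2500 Ma: Eoarchean, Paleoarchean, Mesoarchean, Neoarchean — 4 in total.

4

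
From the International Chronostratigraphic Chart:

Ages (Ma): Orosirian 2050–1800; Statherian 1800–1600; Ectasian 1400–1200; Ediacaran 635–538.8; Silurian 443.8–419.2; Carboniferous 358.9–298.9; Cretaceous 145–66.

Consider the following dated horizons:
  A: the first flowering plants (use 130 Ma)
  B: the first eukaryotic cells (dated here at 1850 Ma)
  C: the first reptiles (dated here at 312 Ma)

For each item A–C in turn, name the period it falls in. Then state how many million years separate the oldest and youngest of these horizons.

A — Cretaceous; B — Orosirian; C — Carboniferous; span 1720 million years

Match each age against the start–end ranges in the excerpt: A = 130 Ma → Cretaceous (145–66); B = 1850 Ma → Orosirian (2050–1800); C = 312 Ma → Carboniferous (358.9–298.9).
The largest age is 1850 Ma and the smallest is 130 Ma; their difference is 1720 Myr.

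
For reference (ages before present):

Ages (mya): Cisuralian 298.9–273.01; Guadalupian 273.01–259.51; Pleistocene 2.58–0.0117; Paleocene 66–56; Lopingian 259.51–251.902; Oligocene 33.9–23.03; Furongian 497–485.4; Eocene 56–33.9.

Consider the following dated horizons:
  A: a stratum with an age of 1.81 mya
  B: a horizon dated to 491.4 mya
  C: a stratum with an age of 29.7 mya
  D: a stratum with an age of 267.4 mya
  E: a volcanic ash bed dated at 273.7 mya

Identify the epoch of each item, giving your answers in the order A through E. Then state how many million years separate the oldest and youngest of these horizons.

A — Pleistocene; B — Furongian; C — Oligocene; D — Guadalupian; E — Cisuralian; span 489.59 million years

Match each age against the start–end ranges in the excerpt: A = 1.81 Ma → Pleistocene (2.58–0.0117); B = 491.4 Ma → Furongian (497–485.4); C = 29.7 Ma → Oligocene (33.9–23.03); D = 267.4 Ma → Guadalupian (273.01–259.51); E = 273.7 Ma → Cisuralian (298.9–273.01).
The largest age is 491.4 Ma and the smallest is 1.81 Ma; their difference is 489.59 Myr.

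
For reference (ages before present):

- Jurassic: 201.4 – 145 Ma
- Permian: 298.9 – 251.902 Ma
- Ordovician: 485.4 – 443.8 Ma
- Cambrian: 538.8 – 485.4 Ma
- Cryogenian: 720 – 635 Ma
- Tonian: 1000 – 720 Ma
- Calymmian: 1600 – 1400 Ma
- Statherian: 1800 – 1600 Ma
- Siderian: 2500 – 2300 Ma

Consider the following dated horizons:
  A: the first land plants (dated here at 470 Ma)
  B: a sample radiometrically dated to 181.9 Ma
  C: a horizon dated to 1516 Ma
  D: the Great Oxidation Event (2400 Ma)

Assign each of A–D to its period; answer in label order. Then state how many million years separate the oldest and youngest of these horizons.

Match each age against the start–end ranges in the excerpt: A = 470 Ma → Ordovician (485.4–443.8); B = 181.9 Ma → Jurassic (201.4–145); C = 1516 Ma → Calymmian (1600–1400); D = 2400 Ma → Siderian (2500–2300).
The largest age is 2400 Ma and the smallest is 181.9 Ma; their difference is 2218.1 Myr.

A — Ordovician; B — Jurassic; C — Calymmian; D — Siderian; span 2218.1 million years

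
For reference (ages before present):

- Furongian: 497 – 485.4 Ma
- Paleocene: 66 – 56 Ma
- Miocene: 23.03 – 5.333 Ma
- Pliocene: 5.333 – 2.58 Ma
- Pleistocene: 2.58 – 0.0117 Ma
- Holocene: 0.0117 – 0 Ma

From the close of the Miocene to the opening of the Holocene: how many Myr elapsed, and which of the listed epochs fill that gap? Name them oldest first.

5.3213 million years; Pliocene, Pleistocene

The Miocene closes at 5.333 Ma and the Holocene opens at 0.0117 Ma, so the interval is 5.333 − 0.0117 = 5.3213 Myr.
An epoch fits inside if it starts at or after 5.333 Ma and ends at or before 0.0117 Ma; oldest first that gives Pliocene, Pleistocene.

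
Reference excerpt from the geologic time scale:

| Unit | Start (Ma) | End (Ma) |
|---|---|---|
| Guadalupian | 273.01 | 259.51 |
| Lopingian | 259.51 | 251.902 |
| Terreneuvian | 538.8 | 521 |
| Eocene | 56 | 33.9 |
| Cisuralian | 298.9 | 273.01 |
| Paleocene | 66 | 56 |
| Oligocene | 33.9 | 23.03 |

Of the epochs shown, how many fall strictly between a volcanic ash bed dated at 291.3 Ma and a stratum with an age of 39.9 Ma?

The older date is 291.3 Ma and the younger is 39.9 Ma.
Epochs with start < 291.3 and end > 39.9 Ma: Guadalupian (273.01–259.51), Lopingian (259.51–251.902), Paleocene (66–56).
That is 3 complete epochs.

3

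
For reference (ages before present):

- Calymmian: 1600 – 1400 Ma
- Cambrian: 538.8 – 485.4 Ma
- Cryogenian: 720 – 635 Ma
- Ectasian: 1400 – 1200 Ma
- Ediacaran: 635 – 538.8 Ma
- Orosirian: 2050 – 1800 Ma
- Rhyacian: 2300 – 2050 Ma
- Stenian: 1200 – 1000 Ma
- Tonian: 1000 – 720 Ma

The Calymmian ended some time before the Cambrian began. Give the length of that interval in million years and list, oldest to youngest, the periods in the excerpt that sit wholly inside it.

The Calymmian closes at 1400 Ma and the Cambrian opens at 538.8 Ma, so the interval is 1400 − 538.8 = 861.2 Myr.
A period fits inside if it starts at or after 1400 Ma and ends at or before 538.8 Ma; oldest first that gives Ectasian, Stenian, Tonian, Cryogenian, Ediacaran.

861.2 million years; Ectasian, Stenian, Tonian, Cryogenian, Ediacaran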